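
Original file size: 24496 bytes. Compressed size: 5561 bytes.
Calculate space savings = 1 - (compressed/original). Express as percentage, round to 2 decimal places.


ratio = compressed/original = 5561/24496 = 0.227017
savings = 1 - ratio = 1 - 0.227017 = 0.772983
as a percentage: 0.772983 * 100 = 77.3%

Space savings = 1 - 5561/24496 = 77.3%


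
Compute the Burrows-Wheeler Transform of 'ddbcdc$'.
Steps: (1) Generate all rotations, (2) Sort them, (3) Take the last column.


Rotations (sorted):
  0: $ddbcdc -> last char: c
  1: bcdc$dd -> last char: d
  2: c$ddbcd -> last char: d
  3: cdc$ddb -> last char: b
  4: dbcdc$d -> last char: d
  5: dc$ddbc -> last char: c
  6: ddbcdc$ -> last char: $


BWT = cddbdc$


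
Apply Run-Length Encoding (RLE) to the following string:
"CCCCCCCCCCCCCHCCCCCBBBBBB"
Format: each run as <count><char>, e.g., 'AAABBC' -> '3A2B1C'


Scanning runs left to right:
  i=0: run of 'C' x 13 -> '13C'
  i=13: run of 'H' x 1 -> '1H'
  i=14: run of 'C' x 5 -> '5C'
  i=19: run of 'B' x 6 -> '6B'

RLE = 13C1H5C6B


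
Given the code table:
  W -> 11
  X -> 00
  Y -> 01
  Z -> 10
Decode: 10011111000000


Decoding:
10 -> Z
01 -> Y
11 -> W
11 -> W
00 -> X
00 -> X
00 -> X


Result: ZYWWXXX


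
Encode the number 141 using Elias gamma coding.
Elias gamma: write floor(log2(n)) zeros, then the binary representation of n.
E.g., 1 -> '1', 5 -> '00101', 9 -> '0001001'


num_bits = floor(log2(141)) + 1 = 8
leading_zeros = num_bits - 1 = 7
binary(141) = 10001101

Elias gamma(141) = '0000000' + '10001101' = 000000010001101 (15 bits)


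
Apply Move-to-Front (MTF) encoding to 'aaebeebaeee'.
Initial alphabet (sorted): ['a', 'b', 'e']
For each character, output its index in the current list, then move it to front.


MTF encoding:
'a': index 0 in ['a', 'b', 'e'] -> ['a', 'b', 'e']
'a': index 0 in ['a', 'b', 'e'] -> ['a', 'b', 'e']
'e': index 2 in ['a', 'b', 'e'] -> ['e', 'a', 'b']
'b': index 2 in ['e', 'a', 'b'] -> ['b', 'e', 'a']
'e': index 1 in ['b', 'e', 'a'] -> ['e', 'b', 'a']
'e': index 0 in ['e', 'b', 'a'] -> ['e', 'b', 'a']
'b': index 1 in ['e', 'b', 'a'] -> ['b', 'e', 'a']
'a': index 2 in ['b', 'e', 'a'] -> ['a', 'b', 'e']
'e': index 2 in ['a', 'b', 'e'] -> ['e', 'a', 'b']
'e': index 0 in ['e', 'a', 'b'] -> ['e', 'a', 'b']
'e': index 0 in ['e', 'a', 'b'] -> ['e', 'a', 'b']


Output: [0, 0, 2, 2, 1, 0, 1, 2, 2, 0, 0]


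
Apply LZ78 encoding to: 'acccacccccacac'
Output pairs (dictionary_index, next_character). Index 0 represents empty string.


LZ78 encoding steps:
Dictionary: {0: ''}
Step 1: w='' (idx 0), next='a' -> output (0, 'a'), add 'a' as idx 1
Step 2: w='' (idx 0), next='c' -> output (0, 'c'), add 'c' as idx 2
Step 3: w='c' (idx 2), next='c' -> output (2, 'c'), add 'cc' as idx 3
Step 4: w='a' (idx 1), next='c' -> output (1, 'c'), add 'ac' as idx 4
Step 5: w='cc' (idx 3), next='c' -> output (3, 'c'), add 'ccc' as idx 5
Step 6: w='c' (idx 2), next='a' -> output (2, 'a'), add 'ca' as idx 6
Step 7: w='ca' (idx 6), next='c' -> output (6, 'c'), add 'cac' as idx 7


Encoded: [(0, 'a'), (0, 'c'), (2, 'c'), (1, 'c'), (3, 'c'), (2, 'a'), (6, 'c')]


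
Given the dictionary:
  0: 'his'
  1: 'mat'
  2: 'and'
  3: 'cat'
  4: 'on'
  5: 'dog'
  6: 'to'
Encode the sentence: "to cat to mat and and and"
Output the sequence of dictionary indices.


Look up each word in the dictionary:
  'to' -> 6
  'cat' -> 3
  'to' -> 6
  'mat' -> 1
  'and' -> 2
  'and' -> 2
  'and' -> 2

Encoded: [6, 3, 6, 1, 2, 2, 2]


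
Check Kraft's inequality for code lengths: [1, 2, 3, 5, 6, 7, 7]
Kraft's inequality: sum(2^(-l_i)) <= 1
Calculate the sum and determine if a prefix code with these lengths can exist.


Sum = 2^(-1) + 2^(-2) + 2^(-3) + 2^(-5) + 2^(-6) + 2^(-7) + 2^(-7)
    = 0.5 + 0.25 + 0.125 + 0.03125 + 0.015625 + 0.0078125 + 0.0078125
    = 120/128 = 0.9375
Since 0.9375 <= 1, Kraft's inequality IS satisfied.
A prefix code with these lengths CAN exist.

Kraft sum = 0.9375. Satisfied.


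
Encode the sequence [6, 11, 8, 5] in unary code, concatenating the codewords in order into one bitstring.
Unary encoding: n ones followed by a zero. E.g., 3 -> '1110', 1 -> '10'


Encode each number as n ones followed by a terminating 0:
  6 -> 1111110 (7 bits)
  11 -> 111111111110 (12 bits)
  8 -> 111111110 (9 bits)
  5 -> 111110 (6 bits)
Total length = 7 + 12 + 9 + 6 = 34 bits.

Unary([6, 11, 8, 5]) = 1111110111111111110111111110111110 (34 bits)


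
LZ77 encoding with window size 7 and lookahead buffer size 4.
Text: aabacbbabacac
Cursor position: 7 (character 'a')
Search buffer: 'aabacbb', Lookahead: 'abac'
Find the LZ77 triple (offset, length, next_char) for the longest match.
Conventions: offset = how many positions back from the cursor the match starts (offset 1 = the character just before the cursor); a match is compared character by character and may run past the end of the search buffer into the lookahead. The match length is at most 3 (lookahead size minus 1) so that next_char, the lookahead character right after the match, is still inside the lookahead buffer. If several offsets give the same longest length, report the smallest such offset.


Try each offset into the search buffer:
  offset=1 (pos 6, char 'b'): match length 0
  offset=2 (pos 5, char 'b'): match length 0
  offset=3 (pos 4, char 'c'): match length 0
  offset=4 (pos 3, char 'a'): match length 1
  offset=5 (pos 2, char 'b'): match length 0
  offset=6 (pos 1, char 'a'): match length 3
  offset=7 (pos 0, char 'a'): match length 1
Longest match has length 3 at offset 6.
next_char = character at position 7 + 3 = 10 -> 'c'

Best match: offset=6, length=3 (matching 'aba' starting at position 1)
LZ77 triple: (6, 3, 'c')


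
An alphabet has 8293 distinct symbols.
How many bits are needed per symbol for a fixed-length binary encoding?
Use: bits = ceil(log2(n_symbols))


log2(8293) = 13.0177
Bracket: 2^13 = 8192 < 8293 <= 2^14 = 16384
So ceil(log2(8293)) = 14

bits = ceil(log2(8293)) = ceil(13.0177) = 14 bits


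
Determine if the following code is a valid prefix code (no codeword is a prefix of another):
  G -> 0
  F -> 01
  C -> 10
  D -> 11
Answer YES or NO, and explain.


Checking each pair (does one codeword prefix another?):
  G='0' vs F='01': prefix -- VIOLATION

NO -- this is NOT a valid prefix code. G (0) is a prefix of F (01).


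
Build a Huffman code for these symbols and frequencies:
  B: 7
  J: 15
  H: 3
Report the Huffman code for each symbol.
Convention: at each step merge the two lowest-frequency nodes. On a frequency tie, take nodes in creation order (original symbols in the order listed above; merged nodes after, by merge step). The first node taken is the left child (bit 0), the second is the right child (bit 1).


Huffman tree construction:
Step 1: Merge H(3) + B(7) = 10
Step 2: Merge (H+B)(10) + J(15) = 25
Read each symbol's code off the tree from the root (left child = 0, right child = 1).

Codes:
  B: 01 (length 2)
  J: 1 (length 1)
  H: 00 (length 2)
Average code length: 35/25 = 1.4000 bits/symbol


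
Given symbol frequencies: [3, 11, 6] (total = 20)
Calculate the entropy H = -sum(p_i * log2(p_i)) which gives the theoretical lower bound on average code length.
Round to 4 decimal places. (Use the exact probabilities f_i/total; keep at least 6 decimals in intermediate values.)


Per-symbol terms -p_i * log2(p_i) with p_i = f_i/20:
  p = 3/20 = 0.150000: log2(p) = -2.736966, -p*log2(p) = 0.410545
  p = 11/20 = 0.550000: log2(p) = -0.862496, -p*log2(p) = 0.474373
  p = 6/20 = 0.300000: log2(p) = -1.736966, -p*log2(p) = 0.521090
H = 0.410545 + 0.474373 + 0.521090 = 1.406008

H = 1.406 bits/symbol


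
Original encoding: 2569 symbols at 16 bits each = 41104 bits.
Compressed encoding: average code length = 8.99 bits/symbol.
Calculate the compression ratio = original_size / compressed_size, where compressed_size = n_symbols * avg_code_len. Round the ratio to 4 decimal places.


original_size = n_symbols * orig_bits = 2569 * 16 = 41104 bits
compressed_size = n_symbols * avg_code_len = 2569 * 8.99 = 23095.31 bits
ratio = original_size / compressed_size = 41104 / 23095.31 = 1.7798

Compression ratio = 1.7798


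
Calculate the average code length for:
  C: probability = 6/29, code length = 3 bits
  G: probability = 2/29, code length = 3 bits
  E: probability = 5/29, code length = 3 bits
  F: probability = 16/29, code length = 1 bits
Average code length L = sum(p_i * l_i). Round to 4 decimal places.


Weighted contributions p_i * l_i:
  C: (6/29) * 3 = 18/29
  G: (2/29) * 3 = 6/29
  E: (5/29) * 3 = 15/29
  F: (16/29) * 1 = 16/29
Sum = (18 + 6 + 15 + 16)/29 = 55/29

L = 55/29 = 1.8966 bits/symbol


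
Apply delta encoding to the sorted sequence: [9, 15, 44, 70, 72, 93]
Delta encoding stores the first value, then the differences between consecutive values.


First value: 9
Deltas:
  15 - 9 = 6
  44 - 15 = 29
  70 - 44 = 26
  72 - 70 = 2
  93 - 72 = 21


Delta encoded: [9, 6, 29, 26, 2, 21]


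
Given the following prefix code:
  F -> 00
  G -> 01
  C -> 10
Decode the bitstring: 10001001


Decoding step by step:
Bits 10 -> C
Bits 00 -> F
Bits 10 -> C
Bits 01 -> G


Decoded message: CFCG


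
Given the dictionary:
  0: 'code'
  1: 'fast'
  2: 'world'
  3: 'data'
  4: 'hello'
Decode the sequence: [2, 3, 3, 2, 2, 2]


Look up each index in the dictionary:
  2 -> 'world'
  3 -> 'data'
  3 -> 'data'
  2 -> 'world'
  2 -> 'world'
  2 -> 'world'

Decoded: "world data data world world world"


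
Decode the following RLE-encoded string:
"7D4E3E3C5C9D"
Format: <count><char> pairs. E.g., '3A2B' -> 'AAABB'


Expanding each <count><char> pair:
  7D -> 'DDDDDDD'
  4E -> 'EEEE'
  3E -> 'EEE'
  3C -> 'CCC'
  5C -> 'CCCCC'
  9D -> 'DDDDDDDDD'

Decoded = DDDDDDDEEEEEEECCCCCCCCDDDDDDDDD


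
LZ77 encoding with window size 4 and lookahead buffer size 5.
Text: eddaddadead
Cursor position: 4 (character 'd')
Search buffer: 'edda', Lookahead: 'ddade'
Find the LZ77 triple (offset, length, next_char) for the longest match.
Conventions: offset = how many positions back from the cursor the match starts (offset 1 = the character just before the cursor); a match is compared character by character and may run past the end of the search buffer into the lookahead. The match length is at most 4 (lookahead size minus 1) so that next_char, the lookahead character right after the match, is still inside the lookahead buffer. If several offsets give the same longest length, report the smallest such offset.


Try each offset into the search buffer:
  offset=1 (pos 3, char 'a'): match length 0
  offset=2 (pos 2, char 'd'): match length 1
  offset=3 (pos 1, char 'd'): match length 4
  offset=4 (pos 0, char 'e'): match length 0
Longest match has length 4 at offset 3.
next_char = character at position 4 + 4 = 8 -> 'e'

Best match: offset=3, length=4 (matching 'ddad' starting at position 1)
LZ77 triple: (3, 4, 'e')


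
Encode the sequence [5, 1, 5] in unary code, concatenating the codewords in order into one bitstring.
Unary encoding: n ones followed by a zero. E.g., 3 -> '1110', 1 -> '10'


Encode each number as n ones followed by a terminating 0:
  5 -> 111110 (6 bits)
  1 -> 10 (2 bits)
  5 -> 111110 (6 bits)
Total length = 6 + 2 + 6 = 14 bits.

Unary([5, 1, 5]) = 11111010111110 (14 bits)


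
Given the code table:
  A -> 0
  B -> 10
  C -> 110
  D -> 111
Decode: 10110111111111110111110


Decoding:
10 -> B
110 -> C
111 -> D
111 -> D
111 -> D
110 -> C
111 -> D
110 -> C


Result: BCDDDCDC


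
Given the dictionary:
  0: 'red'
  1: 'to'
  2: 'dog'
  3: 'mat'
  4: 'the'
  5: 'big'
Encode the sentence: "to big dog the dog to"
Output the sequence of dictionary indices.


Look up each word in the dictionary:
  'to' -> 1
  'big' -> 5
  'dog' -> 2
  'the' -> 4
  'dog' -> 2
  'to' -> 1

Encoded: [1, 5, 2, 4, 2, 1]


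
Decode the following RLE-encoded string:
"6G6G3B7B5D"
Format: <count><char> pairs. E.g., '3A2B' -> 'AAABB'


Expanding each <count><char> pair:
  6G -> 'GGGGGG'
  6G -> 'GGGGGG'
  3B -> 'BBB'
  7B -> 'BBBBBBB'
  5D -> 'DDDDD'

Decoded = GGGGGGGGGGGGBBBBBBBBBBDDDDD


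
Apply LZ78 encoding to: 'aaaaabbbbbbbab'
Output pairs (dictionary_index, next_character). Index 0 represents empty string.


LZ78 encoding steps:
Dictionary: {0: ''}
Step 1: w='' (idx 0), next='a' -> output (0, 'a'), add 'a' as idx 1
Step 2: w='a' (idx 1), next='a' -> output (1, 'a'), add 'aa' as idx 2
Step 3: w='aa' (idx 2), next='b' -> output (2, 'b'), add 'aab' as idx 3
Step 4: w='' (idx 0), next='b' -> output (0, 'b'), add 'b' as idx 4
Step 5: w='b' (idx 4), next='b' -> output (4, 'b'), add 'bb' as idx 5
Step 6: w='bb' (idx 5), next='b' -> output (5, 'b'), add 'bbb' as idx 6
Step 7: w='a' (idx 1), next='b' -> output (1, 'b'), add 'ab' as idx 7


Encoded: [(0, 'a'), (1, 'a'), (2, 'b'), (0, 'b'), (4, 'b'), (5, 'b'), (1, 'b')]


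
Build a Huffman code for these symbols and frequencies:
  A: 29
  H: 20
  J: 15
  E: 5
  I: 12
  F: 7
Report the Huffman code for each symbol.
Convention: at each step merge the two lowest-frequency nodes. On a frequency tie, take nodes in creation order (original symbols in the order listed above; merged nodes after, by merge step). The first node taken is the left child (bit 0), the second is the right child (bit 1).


Huffman tree construction:
Step 1: Merge E(5) + F(7) = 12
Step 2: Merge I(12) + (E+F)(12) = 24
Step 3: Merge J(15) + H(20) = 35
Step 4: Merge (I+(E+F))(24) + A(29) = 53
Step 5: Merge (J+H)(35) + ((I+(E+F))+A)(53) = 88
Read each symbol's code off the tree from the root (left child = 0, right child = 1).

Codes:
  A: 11 (length 2)
  H: 01 (length 2)
  J: 00 (length 2)
  E: 1010 (length 4)
  I: 100 (length 3)
  F: 1011 (length 4)
Average code length: 212/88 = 2.4091 bits/symbol


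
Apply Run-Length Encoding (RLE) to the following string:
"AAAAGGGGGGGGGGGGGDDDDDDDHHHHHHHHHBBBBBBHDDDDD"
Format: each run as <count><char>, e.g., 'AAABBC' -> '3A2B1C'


Scanning runs left to right:
  i=0: run of 'A' x 4 -> '4A'
  i=4: run of 'G' x 13 -> '13G'
  i=17: run of 'D' x 7 -> '7D'
  i=24: run of 'H' x 9 -> '9H'
  i=33: run of 'B' x 6 -> '6B'
  i=39: run of 'H' x 1 -> '1H'
  i=40: run of 'D' x 5 -> '5D'

RLE = 4A13G7D9H6B1H5D


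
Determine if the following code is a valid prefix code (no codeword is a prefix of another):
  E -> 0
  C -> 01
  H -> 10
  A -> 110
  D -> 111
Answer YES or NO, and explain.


Checking each pair (does one codeword prefix another?):
  E='0' vs C='01': prefix -- VIOLATION

NO -- this is NOT a valid prefix code. E (0) is a prefix of C (01).


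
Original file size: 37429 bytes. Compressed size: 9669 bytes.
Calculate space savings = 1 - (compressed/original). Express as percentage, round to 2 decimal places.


ratio = compressed/original = 9669/37429 = 0.258329
savings = 1 - ratio = 1 - 0.258329 = 0.741671
as a percentage: 0.741671 * 100 = 74.17%

Space savings = 1 - 9669/37429 = 74.17%


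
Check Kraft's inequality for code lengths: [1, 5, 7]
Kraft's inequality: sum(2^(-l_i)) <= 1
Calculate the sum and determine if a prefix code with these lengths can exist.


Sum = 2^(-1) + 2^(-5) + 2^(-7)
    = 0.5 + 0.03125 + 0.0078125
    = 69/128 = 0.5390625
Since 0.5390625 <= 1, Kraft's inequality IS satisfied.
A prefix code with these lengths CAN exist.

Kraft sum = 0.5390625. Satisfied.


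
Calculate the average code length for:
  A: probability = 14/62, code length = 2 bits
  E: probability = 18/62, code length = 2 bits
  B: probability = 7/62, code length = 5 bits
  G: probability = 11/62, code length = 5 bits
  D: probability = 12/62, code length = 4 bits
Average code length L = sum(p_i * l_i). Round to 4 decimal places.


Weighted contributions p_i * l_i:
  A: (14/62) * 2 = 28/62
  E: (18/62) * 2 = 36/62
  B: (7/62) * 5 = 35/62
  G: (11/62) * 5 = 55/62
  D: (12/62) * 4 = 48/62
Sum = (28 + 36 + 35 + 55 + 48)/62 = 202/62

L = 202/62 = 3.2581 bits/symbol


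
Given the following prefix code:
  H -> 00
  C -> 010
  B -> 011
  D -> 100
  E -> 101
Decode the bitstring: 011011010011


Decoding step by step:
Bits 011 -> B
Bits 011 -> B
Bits 010 -> C
Bits 011 -> B


Decoded message: BBCB


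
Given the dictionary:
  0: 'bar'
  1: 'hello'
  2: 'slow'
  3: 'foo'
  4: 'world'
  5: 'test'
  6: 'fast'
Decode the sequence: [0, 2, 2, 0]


Look up each index in the dictionary:
  0 -> 'bar'
  2 -> 'slow'
  2 -> 'slow'
  0 -> 'bar'

Decoded: "bar slow slow bar"


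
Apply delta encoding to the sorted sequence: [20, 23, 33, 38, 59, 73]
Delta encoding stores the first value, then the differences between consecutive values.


First value: 20
Deltas:
  23 - 20 = 3
  33 - 23 = 10
  38 - 33 = 5
  59 - 38 = 21
  73 - 59 = 14


Delta encoded: [20, 3, 10, 5, 21, 14]


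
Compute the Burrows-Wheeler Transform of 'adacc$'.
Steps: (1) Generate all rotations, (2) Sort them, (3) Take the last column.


Rotations (sorted):
  0: $adacc -> last char: c
  1: acc$ad -> last char: d
  2: adacc$ -> last char: $
  3: c$adac -> last char: c
  4: cc$ada -> last char: a
  5: dacc$a -> last char: a


BWT = cd$caa


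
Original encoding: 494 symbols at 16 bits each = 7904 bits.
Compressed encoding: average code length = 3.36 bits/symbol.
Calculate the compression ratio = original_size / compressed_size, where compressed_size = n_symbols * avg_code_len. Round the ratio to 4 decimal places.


original_size = n_symbols * orig_bits = 494 * 16 = 7904 bits
compressed_size = n_symbols * avg_code_len = 494 * 3.36 = 1659.84 bits
ratio = original_size / compressed_size = 7904 / 1659.84 = 4.7619

Compression ratio = 4.7619


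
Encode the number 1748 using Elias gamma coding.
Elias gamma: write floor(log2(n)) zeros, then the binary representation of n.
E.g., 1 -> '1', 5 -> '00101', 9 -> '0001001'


num_bits = floor(log2(1748)) + 1 = 11
leading_zeros = num_bits - 1 = 10
binary(1748) = 11011010100

Elias gamma(1748) = '0000000000' + '11011010100' = 000000000011011010100 (21 bits)


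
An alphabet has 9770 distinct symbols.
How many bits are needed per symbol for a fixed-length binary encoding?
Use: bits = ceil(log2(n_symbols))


log2(9770) = 13.2541
Bracket: 2^13 = 8192 < 9770 <= 2^14 = 16384
So ceil(log2(9770)) = 14

bits = ceil(log2(9770)) = ceil(13.2541) = 14 bits


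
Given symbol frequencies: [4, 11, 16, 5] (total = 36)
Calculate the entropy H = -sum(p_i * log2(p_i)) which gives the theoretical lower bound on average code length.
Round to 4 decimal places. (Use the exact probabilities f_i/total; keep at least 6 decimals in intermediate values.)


Per-symbol terms -p_i * log2(p_i) with p_i = f_i/36:
  p = 4/36 = 0.111111: log2(p) = -3.169925, -p*log2(p) = 0.352214
  p = 11/36 = 0.305556: log2(p) = -1.710493, -p*log2(p) = 0.522651
  p = 16/36 = 0.444444: log2(p) = -1.169925, -p*log2(p) = 0.519967
  p = 5/36 = 0.138889: log2(p) = -2.847997, -p*log2(p) = 0.395555
H = 0.352214 + 0.522651 + 0.519967 + 0.395555 = 1.790387

H = 1.7904 bits/symbol


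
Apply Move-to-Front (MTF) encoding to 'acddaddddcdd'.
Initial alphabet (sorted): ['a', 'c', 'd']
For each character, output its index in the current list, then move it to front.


MTF encoding:
'a': index 0 in ['a', 'c', 'd'] -> ['a', 'c', 'd']
'c': index 1 in ['a', 'c', 'd'] -> ['c', 'a', 'd']
'd': index 2 in ['c', 'a', 'd'] -> ['d', 'c', 'a']
'd': index 0 in ['d', 'c', 'a'] -> ['d', 'c', 'a']
'a': index 2 in ['d', 'c', 'a'] -> ['a', 'd', 'c']
'd': index 1 in ['a', 'd', 'c'] -> ['d', 'a', 'c']
'd': index 0 in ['d', 'a', 'c'] -> ['d', 'a', 'c']
'd': index 0 in ['d', 'a', 'c'] -> ['d', 'a', 'c']
'd': index 0 in ['d', 'a', 'c'] -> ['d', 'a', 'c']
'c': index 2 in ['d', 'a', 'c'] -> ['c', 'd', 'a']
'd': index 1 in ['c', 'd', 'a'] -> ['d', 'c', 'a']
'd': index 0 in ['d', 'c', 'a'] -> ['d', 'c', 'a']


Output: [0, 1, 2, 0, 2, 1, 0, 0, 0, 2, 1, 0]


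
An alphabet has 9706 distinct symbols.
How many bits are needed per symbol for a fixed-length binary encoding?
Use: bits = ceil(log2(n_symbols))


log2(9706) = 13.2447
Bracket: 2^13 = 8192 < 9706 <= 2^14 = 16384
So ceil(log2(9706)) = 14

bits = ceil(log2(9706)) = ceil(13.2447) = 14 bits


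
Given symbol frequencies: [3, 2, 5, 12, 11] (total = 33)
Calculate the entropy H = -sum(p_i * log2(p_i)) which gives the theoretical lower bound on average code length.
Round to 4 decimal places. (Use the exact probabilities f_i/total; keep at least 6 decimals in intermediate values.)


Per-symbol terms -p_i * log2(p_i) with p_i = f_i/33:
  p = 3/33 = 0.090909: log2(p) = -3.459432, -p*log2(p) = 0.314494
  p = 2/33 = 0.060606: log2(p) = -4.044394, -p*log2(p) = 0.245115
  p = 5/33 = 0.151515: log2(p) = -2.722466, -p*log2(p) = 0.412495
  p = 12/33 = 0.363636: log2(p) = -1.459432, -p*log2(p) = 0.530702
  p = 11/33 = 0.333333: log2(p) = -1.584963, -p*log2(p) = 0.528321
H = 0.314494 + 0.245115 + 0.412495 + 0.530702 + 0.528321 = 2.031127

H = 2.0311 bits/symbol


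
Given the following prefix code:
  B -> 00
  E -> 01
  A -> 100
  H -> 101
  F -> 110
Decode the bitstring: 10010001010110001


Decoding step by step:
Bits 100 -> A
Bits 100 -> A
Bits 01 -> E
Bits 01 -> E
Bits 01 -> E
Bits 100 -> A
Bits 01 -> E


Decoded message: AAEEEAE


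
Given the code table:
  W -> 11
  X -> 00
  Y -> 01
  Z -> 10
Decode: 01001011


Decoding:
01 -> Y
00 -> X
10 -> Z
11 -> W


Result: YXZW


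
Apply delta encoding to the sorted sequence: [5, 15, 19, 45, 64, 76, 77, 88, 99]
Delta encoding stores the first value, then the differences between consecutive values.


First value: 5
Deltas:
  15 - 5 = 10
  19 - 15 = 4
  45 - 19 = 26
  64 - 45 = 19
  76 - 64 = 12
  77 - 76 = 1
  88 - 77 = 11
  99 - 88 = 11


Delta encoded: [5, 10, 4, 26, 19, 12, 1, 11, 11]


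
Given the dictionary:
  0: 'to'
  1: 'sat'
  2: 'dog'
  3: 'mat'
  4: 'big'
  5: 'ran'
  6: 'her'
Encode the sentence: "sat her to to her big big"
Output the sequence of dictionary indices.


Look up each word in the dictionary:
  'sat' -> 1
  'her' -> 6
  'to' -> 0
  'to' -> 0
  'her' -> 6
  'big' -> 4
  'big' -> 4

Encoded: [1, 6, 0, 0, 6, 4, 4]


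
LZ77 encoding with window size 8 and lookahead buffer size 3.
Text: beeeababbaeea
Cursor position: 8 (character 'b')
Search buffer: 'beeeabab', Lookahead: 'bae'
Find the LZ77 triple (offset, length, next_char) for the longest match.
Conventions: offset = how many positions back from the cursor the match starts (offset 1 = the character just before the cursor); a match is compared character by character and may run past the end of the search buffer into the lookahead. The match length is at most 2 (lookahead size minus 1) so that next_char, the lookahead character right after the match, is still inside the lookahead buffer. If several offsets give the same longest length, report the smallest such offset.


Try each offset into the search buffer:
  offset=1 (pos 7, char 'b'): match length 1
  offset=2 (pos 6, char 'a'): match length 0
  offset=3 (pos 5, char 'b'): match length 2
  offset=4 (pos 4, char 'a'): match length 0
  offset=5 (pos 3, char 'e'): match length 0
  offset=6 (pos 2, char 'e'): match length 0
  offset=7 (pos 1, char 'e'): match length 0
  offset=8 (pos 0, char 'b'): match length 1
Longest match has length 2 at offset 3.
next_char = character at position 8 + 2 = 10 -> 'e'

Best match: offset=3, length=2 (matching 'ba' starting at position 5)
LZ77 triple: (3, 2, 'e')


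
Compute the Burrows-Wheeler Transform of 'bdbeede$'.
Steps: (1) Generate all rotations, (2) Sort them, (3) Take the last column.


Rotations (sorted):
  0: $bdbeede -> last char: e
  1: bdbeede$ -> last char: $
  2: beede$bd -> last char: d
  3: dbeede$b -> last char: b
  4: de$bdbee -> last char: e
  5: e$bdbeed -> last char: d
  6: ede$bdbe -> last char: e
  7: eede$bdb -> last char: b


BWT = e$dbedeb


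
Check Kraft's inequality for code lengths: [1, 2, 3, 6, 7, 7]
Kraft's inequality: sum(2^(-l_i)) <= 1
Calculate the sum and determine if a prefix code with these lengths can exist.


Sum = 2^(-1) + 2^(-2) + 2^(-3) + 2^(-6) + 2^(-7) + 2^(-7)
    = 0.5 + 0.25 + 0.125 + 0.015625 + 0.0078125 + 0.0078125
    = 116/128 = 0.90625
Since 0.90625 <= 1, Kraft's inequality IS satisfied.
A prefix code with these lengths CAN exist.

Kraft sum = 0.90625. Satisfied.


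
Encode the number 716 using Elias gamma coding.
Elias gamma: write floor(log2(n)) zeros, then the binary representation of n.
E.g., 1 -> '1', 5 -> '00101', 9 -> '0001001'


num_bits = floor(log2(716)) + 1 = 10
leading_zeros = num_bits - 1 = 9
binary(716) = 1011001100

Elias gamma(716) = '000000000' + '1011001100' = 0000000001011001100 (19 bits)


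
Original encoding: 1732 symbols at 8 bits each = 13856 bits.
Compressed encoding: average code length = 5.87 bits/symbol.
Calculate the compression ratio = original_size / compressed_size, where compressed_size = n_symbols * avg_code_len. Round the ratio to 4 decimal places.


original_size = n_symbols * orig_bits = 1732 * 8 = 13856 bits
compressed_size = n_symbols * avg_code_len = 1732 * 5.87 = 10166.84 bits
ratio = original_size / compressed_size = 13856 / 10166.84 = 1.3629

Compression ratio = 1.3629


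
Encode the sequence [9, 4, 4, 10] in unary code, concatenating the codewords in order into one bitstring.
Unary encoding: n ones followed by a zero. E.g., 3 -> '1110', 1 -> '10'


Encode each number as n ones followed by a terminating 0:
  9 -> 1111111110 (10 bits)
  4 -> 11110 (5 bits)
  4 -> 11110 (5 bits)
  10 -> 11111111110 (11 bits)
Total length = 10 + 5 + 5 + 11 = 31 bits.

Unary([9, 4, 4, 10]) = 1111111110111101111011111111110 (31 bits)


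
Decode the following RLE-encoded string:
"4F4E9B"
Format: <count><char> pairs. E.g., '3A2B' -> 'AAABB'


Expanding each <count><char> pair:
  4F -> 'FFFF'
  4E -> 'EEEE'
  9B -> 'BBBBBBBBB'

Decoded = FFFFEEEEBBBBBBBBB


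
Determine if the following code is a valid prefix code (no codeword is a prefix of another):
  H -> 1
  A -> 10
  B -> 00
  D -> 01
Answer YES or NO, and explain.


Checking each pair (does one codeword prefix another?):
  H='1' vs A='10': prefix -- VIOLATION

NO -- this is NOT a valid prefix code. H (1) is a prefix of A (10).


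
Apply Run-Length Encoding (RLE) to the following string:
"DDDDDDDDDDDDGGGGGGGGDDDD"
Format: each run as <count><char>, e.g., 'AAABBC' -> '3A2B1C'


Scanning runs left to right:
  i=0: run of 'D' x 12 -> '12D'
  i=12: run of 'G' x 8 -> '8G'
  i=20: run of 'D' x 4 -> '4D'

RLE = 12D8G4D


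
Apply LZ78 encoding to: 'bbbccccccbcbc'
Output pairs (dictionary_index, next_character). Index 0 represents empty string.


LZ78 encoding steps:
Dictionary: {0: ''}
Step 1: w='' (idx 0), next='b' -> output (0, 'b'), add 'b' as idx 1
Step 2: w='b' (idx 1), next='b' -> output (1, 'b'), add 'bb' as idx 2
Step 3: w='' (idx 0), next='c' -> output (0, 'c'), add 'c' as idx 3
Step 4: w='c' (idx 3), next='c' -> output (3, 'c'), add 'cc' as idx 4
Step 5: w='cc' (idx 4), next='c' -> output (4, 'c'), add 'ccc' as idx 5
Step 6: w='b' (idx 1), next='c' -> output (1, 'c'), add 'bc' as idx 6
Step 7: w='bc' (idx 6), end of input -> output (6, '')


Encoded: [(0, 'b'), (1, 'b'), (0, 'c'), (3, 'c'), (4, 'c'), (1, 'c'), (6, '')]


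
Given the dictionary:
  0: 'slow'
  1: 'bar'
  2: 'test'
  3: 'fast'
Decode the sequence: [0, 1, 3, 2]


Look up each index in the dictionary:
  0 -> 'slow'
  1 -> 'bar'
  3 -> 'fast'
  2 -> 'test'

Decoded: "slow bar fast test"


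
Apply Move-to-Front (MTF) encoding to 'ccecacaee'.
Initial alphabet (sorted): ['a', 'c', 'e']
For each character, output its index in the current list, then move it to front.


MTF encoding:
'c': index 1 in ['a', 'c', 'e'] -> ['c', 'a', 'e']
'c': index 0 in ['c', 'a', 'e'] -> ['c', 'a', 'e']
'e': index 2 in ['c', 'a', 'e'] -> ['e', 'c', 'a']
'c': index 1 in ['e', 'c', 'a'] -> ['c', 'e', 'a']
'a': index 2 in ['c', 'e', 'a'] -> ['a', 'c', 'e']
'c': index 1 in ['a', 'c', 'e'] -> ['c', 'a', 'e']
'a': index 1 in ['c', 'a', 'e'] -> ['a', 'c', 'e']
'e': index 2 in ['a', 'c', 'e'] -> ['e', 'a', 'c']
'e': index 0 in ['e', 'a', 'c'] -> ['e', 'a', 'c']


Output: [1, 0, 2, 1, 2, 1, 1, 2, 0]


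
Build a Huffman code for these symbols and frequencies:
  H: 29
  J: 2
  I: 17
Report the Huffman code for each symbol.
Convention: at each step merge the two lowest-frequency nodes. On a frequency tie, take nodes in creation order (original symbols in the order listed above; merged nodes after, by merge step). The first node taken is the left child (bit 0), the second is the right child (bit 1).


Huffman tree construction:
Step 1: Merge J(2) + I(17) = 19
Step 2: Merge (J+I)(19) + H(29) = 48
Read each symbol's code off the tree from the root (left child = 0, right child = 1).

Codes:
  H: 1 (length 1)
  J: 00 (length 2)
  I: 01 (length 2)
Average code length: 67/48 = 1.3958 bits/symbol


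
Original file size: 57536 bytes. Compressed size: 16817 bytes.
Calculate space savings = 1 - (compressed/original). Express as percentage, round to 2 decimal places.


ratio = compressed/original = 16817/57536 = 0.292287
savings = 1 - ratio = 1 - 0.292287 = 0.707713
as a percentage: 0.707713 * 100 = 70.77%

Space savings = 1 - 16817/57536 = 70.77%


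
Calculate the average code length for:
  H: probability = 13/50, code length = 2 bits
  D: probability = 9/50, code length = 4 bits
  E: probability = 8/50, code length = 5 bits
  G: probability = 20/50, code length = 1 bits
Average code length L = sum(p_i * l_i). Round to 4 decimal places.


Weighted contributions p_i * l_i:
  H: (13/50) * 2 = 26/50
  D: (9/50) * 4 = 36/50
  E: (8/50) * 5 = 40/50
  G: (20/50) * 1 = 20/50
Sum = (26 + 36 + 40 + 20)/50 = 122/50

L = 122/50 = 2.4400 bits/symbol


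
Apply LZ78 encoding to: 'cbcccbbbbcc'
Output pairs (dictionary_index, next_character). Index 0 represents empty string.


LZ78 encoding steps:
Dictionary: {0: ''}
Step 1: w='' (idx 0), next='c' -> output (0, 'c'), add 'c' as idx 1
Step 2: w='' (idx 0), next='b' -> output (0, 'b'), add 'b' as idx 2
Step 3: w='c' (idx 1), next='c' -> output (1, 'c'), add 'cc' as idx 3
Step 4: w='c' (idx 1), next='b' -> output (1, 'b'), add 'cb' as idx 4
Step 5: w='b' (idx 2), next='b' -> output (2, 'b'), add 'bb' as idx 5
Step 6: w='b' (idx 2), next='c' -> output (2, 'c'), add 'bc' as idx 6
Step 7: w='c' (idx 1), end of input -> output (1, '')


Encoded: [(0, 'c'), (0, 'b'), (1, 'c'), (1, 'b'), (2, 'b'), (2, 'c'), (1, '')]


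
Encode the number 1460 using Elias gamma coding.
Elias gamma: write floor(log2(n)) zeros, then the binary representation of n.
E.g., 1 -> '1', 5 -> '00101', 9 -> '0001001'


num_bits = floor(log2(1460)) + 1 = 11
leading_zeros = num_bits - 1 = 10
binary(1460) = 10110110100

Elias gamma(1460) = '0000000000' + '10110110100' = 000000000010110110100 (21 bits)


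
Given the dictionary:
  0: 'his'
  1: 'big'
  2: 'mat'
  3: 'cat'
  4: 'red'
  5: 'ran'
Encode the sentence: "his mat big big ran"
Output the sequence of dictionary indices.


Look up each word in the dictionary:
  'his' -> 0
  'mat' -> 2
  'big' -> 1
  'big' -> 1
  'ran' -> 5

Encoded: [0, 2, 1, 1, 5]


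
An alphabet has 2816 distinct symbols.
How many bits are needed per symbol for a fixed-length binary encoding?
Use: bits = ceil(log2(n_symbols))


log2(2816) = 11.4594
Bracket: 2^11 = 2048 < 2816 <= 2^12 = 4096
So ceil(log2(2816)) = 12

bits = ceil(log2(2816)) = ceil(11.4594) = 12 bits


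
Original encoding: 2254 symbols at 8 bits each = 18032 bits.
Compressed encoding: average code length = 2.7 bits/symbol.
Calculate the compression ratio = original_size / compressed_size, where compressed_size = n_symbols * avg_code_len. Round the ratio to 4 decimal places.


original_size = n_symbols * orig_bits = 2254 * 8 = 18032 bits
compressed_size = n_symbols * avg_code_len = 2254 * 2.7 = 6085.8 bits
ratio = original_size / compressed_size = 18032 / 6085.8 = 2.963

Compression ratio = 2.963


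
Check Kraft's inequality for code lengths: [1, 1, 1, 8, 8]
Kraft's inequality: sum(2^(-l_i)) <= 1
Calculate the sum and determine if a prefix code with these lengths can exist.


Sum = 2^(-1) + 2^(-1) + 2^(-1) + 2^(-8) + 2^(-8)
    = 0.5 + 0.5 + 0.5 + 0.00390625 + 0.00390625
    = 386/256 = 1.5078125
Since 1.5078125 > 1, Kraft's inequality is NOT satisfied.
A prefix code with these lengths CANNOT exist.

Kraft sum = 1.5078125. Not satisfied.


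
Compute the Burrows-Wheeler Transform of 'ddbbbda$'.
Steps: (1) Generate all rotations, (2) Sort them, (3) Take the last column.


Rotations (sorted):
  0: $ddbbbda -> last char: a
  1: a$ddbbbd -> last char: d
  2: bbbda$dd -> last char: d
  3: bbda$ddb -> last char: b
  4: bda$ddbb -> last char: b
  5: da$ddbbb -> last char: b
  6: dbbbda$d -> last char: d
  7: ddbbbda$ -> last char: $


BWT = addbbbd$


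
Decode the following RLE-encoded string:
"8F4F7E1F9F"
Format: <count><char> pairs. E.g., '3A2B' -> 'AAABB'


Expanding each <count><char> pair:
  8F -> 'FFFFFFFF'
  4F -> 'FFFF'
  7E -> 'EEEEEEE'
  1F -> 'F'
  9F -> 'FFFFFFFFF'

Decoded = FFFFFFFFFFFFEEEEEEEFFFFFFFFFF


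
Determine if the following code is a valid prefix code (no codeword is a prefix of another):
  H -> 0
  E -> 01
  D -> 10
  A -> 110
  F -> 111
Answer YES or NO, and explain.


Checking each pair (does one codeword prefix another?):
  H='0' vs E='01': prefix -- VIOLATION

NO -- this is NOT a valid prefix code. H (0) is a prefix of E (01).


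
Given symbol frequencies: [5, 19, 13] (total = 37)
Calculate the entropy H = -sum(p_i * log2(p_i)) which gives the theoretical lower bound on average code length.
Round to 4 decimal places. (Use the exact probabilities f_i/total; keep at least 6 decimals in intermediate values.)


Per-symbol terms -p_i * log2(p_i) with p_i = f_i/37:
  p = 5/37 = 0.135135: log2(p) = -2.887525, -p*log2(p) = 0.390206
  p = 19/37 = 0.513514: log2(p) = -0.961526, -p*log2(p) = 0.493757
  p = 13/37 = 0.351351: log2(p) = -1.509014, -p*log2(p) = 0.530194
H = 0.390206 + 0.493757 + 0.530194 = 1.414157

H = 1.4142 bits/symbol


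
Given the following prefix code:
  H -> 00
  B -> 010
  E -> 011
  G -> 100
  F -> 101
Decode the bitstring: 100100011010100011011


Decoding step by step:
Bits 100 -> G
Bits 100 -> G
Bits 011 -> E
Bits 010 -> B
Bits 100 -> G
Bits 011 -> E
Bits 011 -> E


Decoded message: GGEBGEE


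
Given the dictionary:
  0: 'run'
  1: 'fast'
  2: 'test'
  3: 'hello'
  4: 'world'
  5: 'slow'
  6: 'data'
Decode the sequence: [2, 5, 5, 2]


Look up each index in the dictionary:
  2 -> 'test'
  5 -> 'slow'
  5 -> 'slow'
  2 -> 'test'

Decoded: "test slow slow test"


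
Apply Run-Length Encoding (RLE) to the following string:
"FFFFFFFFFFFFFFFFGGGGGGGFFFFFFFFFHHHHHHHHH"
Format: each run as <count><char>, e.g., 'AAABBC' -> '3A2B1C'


Scanning runs left to right:
  i=0: run of 'F' x 16 -> '16F'
  i=16: run of 'G' x 7 -> '7G'
  i=23: run of 'F' x 9 -> '9F'
  i=32: run of 'H' x 9 -> '9H'

RLE = 16F7G9F9H


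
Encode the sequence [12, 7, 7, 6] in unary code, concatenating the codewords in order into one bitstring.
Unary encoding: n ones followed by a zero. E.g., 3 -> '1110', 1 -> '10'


Encode each number as n ones followed by a terminating 0:
  12 -> 1111111111110 (13 bits)
  7 -> 11111110 (8 bits)
  7 -> 11111110 (8 bits)
  6 -> 1111110 (7 bits)
Total length = 13 + 8 + 8 + 7 = 36 bits.

Unary([12, 7, 7, 6]) = 111111111111011111110111111101111110 (36 bits)


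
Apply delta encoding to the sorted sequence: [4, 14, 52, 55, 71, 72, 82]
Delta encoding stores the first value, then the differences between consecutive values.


First value: 4
Deltas:
  14 - 4 = 10
  52 - 14 = 38
  55 - 52 = 3
  71 - 55 = 16
  72 - 71 = 1
  82 - 72 = 10


Delta encoded: [4, 10, 38, 3, 16, 1, 10]


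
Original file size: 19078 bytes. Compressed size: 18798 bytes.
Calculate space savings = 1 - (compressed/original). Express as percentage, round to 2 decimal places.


ratio = compressed/original = 18798/19078 = 0.985323
savings = 1 - ratio = 1 - 0.985323 = 0.014677
as a percentage: 0.014677 * 100 = 1.47%

Space savings = 1 - 18798/19078 = 1.47%


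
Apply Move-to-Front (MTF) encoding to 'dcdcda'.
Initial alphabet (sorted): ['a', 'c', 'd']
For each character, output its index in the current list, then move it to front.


MTF encoding:
'd': index 2 in ['a', 'c', 'd'] -> ['d', 'a', 'c']
'c': index 2 in ['d', 'a', 'c'] -> ['c', 'd', 'a']
'd': index 1 in ['c', 'd', 'a'] -> ['d', 'c', 'a']
'c': index 1 in ['d', 'c', 'a'] -> ['c', 'd', 'a']
'd': index 1 in ['c', 'd', 'a'] -> ['d', 'c', 'a']
'a': index 2 in ['d', 'c', 'a'] -> ['a', 'd', 'c']


Output: [2, 2, 1, 1, 1, 2]


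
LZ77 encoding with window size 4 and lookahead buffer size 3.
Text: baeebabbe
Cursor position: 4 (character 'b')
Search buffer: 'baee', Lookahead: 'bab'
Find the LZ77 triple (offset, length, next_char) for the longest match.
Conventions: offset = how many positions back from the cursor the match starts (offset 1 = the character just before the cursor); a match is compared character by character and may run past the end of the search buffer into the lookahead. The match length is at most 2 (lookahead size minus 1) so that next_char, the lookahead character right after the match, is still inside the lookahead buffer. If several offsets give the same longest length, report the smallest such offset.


Try each offset into the search buffer:
  offset=1 (pos 3, char 'e'): match length 0
  offset=2 (pos 2, char 'e'): match length 0
  offset=3 (pos 1, char 'a'): match length 0
  offset=4 (pos 0, char 'b'): match length 2
Longest match has length 2 at offset 4.
next_char = character at position 4 + 2 = 6 -> 'b'

Best match: offset=4, length=2 (matching 'ba' starting at position 0)
LZ77 triple: (4, 2, 'b')


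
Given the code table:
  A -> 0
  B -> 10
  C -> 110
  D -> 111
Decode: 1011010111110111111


Decoding:
10 -> B
110 -> C
10 -> B
111 -> D
110 -> C
111 -> D
111 -> D


Result: BCBDCDD


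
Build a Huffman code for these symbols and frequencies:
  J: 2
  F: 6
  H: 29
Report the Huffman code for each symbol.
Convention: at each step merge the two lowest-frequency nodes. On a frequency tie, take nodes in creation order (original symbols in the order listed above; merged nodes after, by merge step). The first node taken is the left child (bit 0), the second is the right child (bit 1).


Huffman tree construction:
Step 1: Merge J(2) + F(6) = 8
Step 2: Merge (J+F)(8) + H(29) = 37
Read each symbol's code off the tree from the root (left child = 0, right child = 1).

Codes:
  J: 00 (length 2)
  F: 01 (length 2)
  H: 1 (length 1)
Average code length: 45/37 = 1.2162 bits/symbol


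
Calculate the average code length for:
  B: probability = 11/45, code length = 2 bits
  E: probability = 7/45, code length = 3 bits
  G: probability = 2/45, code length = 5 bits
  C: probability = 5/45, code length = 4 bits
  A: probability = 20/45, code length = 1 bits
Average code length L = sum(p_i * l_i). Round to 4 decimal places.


Weighted contributions p_i * l_i:
  B: (11/45) * 2 = 22/45
  E: (7/45) * 3 = 21/45
  G: (2/45) * 5 = 10/45
  C: (5/45) * 4 = 20/45
  A: (20/45) * 1 = 20/45
Sum = (22 + 21 + 10 + 20 + 20)/45 = 93/45

L = 93/45 = 2.0667 bits/symbol


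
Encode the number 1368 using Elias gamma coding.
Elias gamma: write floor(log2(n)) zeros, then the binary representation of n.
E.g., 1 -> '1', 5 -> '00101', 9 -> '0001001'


num_bits = floor(log2(1368)) + 1 = 11
leading_zeros = num_bits - 1 = 10
binary(1368) = 10101011000

Elias gamma(1368) = '0000000000' + '10101011000' = 000000000010101011000 (21 bits)


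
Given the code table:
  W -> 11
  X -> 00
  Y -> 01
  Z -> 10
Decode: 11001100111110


Decoding:
11 -> W
00 -> X
11 -> W
00 -> X
11 -> W
11 -> W
10 -> Z


Result: WXWXWWZ


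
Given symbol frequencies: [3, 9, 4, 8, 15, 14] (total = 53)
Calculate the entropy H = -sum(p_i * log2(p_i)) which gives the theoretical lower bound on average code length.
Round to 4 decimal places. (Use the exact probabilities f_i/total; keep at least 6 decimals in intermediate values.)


Per-symbol terms -p_i * log2(p_i) with p_i = f_i/53:
  p = 3/53 = 0.056604: log2(p) = -4.142958, -p*log2(p) = 0.234507
  p = 9/53 = 0.169811: log2(p) = -2.557995, -p*log2(p) = 0.434377
  p = 4/53 = 0.075472: log2(p) = -3.727920, -p*log2(p) = 0.281352
  p = 8/53 = 0.150943: log2(p) = -2.727920, -p*log2(p) = 0.411762
  p = 15/53 = 0.283019: log2(p) = -1.821030, -p*log2(p) = 0.515386
  p = 14/53 = 0.264151: log2(p) = -1.920566, -p*log2(p) = 0.507319
H = 0.234507 + 0.434377 + 0.281352 + 0.411762 + 0.515386 + 0.507319 = 2.384703

H = 2.3847 bits/symbol
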